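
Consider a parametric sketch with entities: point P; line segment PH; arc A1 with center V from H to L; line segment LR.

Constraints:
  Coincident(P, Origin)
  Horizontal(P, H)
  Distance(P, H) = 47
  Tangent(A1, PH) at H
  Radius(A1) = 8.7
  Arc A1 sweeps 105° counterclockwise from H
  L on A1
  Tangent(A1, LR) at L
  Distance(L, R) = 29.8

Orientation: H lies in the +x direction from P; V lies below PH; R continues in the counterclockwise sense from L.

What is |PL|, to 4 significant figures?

40.12

P is at the origin; PH is horizontal with |PH| = 47.0 and H on the +x side, so H = (47.00, 0.000). A1 meets PH tangentially, so VH is at right angles to PH, so V = H + (0, -8.7) = (47.00, -8.700). On A1, H sits at bearing 90° from V; a 105° counterclockwise sweep puts L at bearing 195°, so L = V + 8.7·(cos 195°, sin 195°) = (38.60, -10.95). Then |PL| = |L − P| = 40.12.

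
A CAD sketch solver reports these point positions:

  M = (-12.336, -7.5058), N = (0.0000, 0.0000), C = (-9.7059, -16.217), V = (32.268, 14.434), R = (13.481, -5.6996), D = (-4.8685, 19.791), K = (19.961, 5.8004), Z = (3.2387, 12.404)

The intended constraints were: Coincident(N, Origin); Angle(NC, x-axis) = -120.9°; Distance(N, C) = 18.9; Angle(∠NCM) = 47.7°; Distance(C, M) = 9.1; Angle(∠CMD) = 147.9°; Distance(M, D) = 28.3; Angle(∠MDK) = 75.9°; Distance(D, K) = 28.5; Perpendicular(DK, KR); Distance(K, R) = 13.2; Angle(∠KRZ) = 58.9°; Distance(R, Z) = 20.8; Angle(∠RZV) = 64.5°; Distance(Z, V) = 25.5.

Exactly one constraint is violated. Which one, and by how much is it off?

Distance(Z, V) = 25.5 — off by 3.60.

N = (0.00, 0.00) ✓; NC at -120.9° ✓; |NC| = 18.90 ✓; ∠NCM = 47.70° ✓; |CM| = 9.100 ✓; ∠CMD = 147.9° ✓; |MD| = 28.30 ✓; ∠MDK = 75.90° ✓; |DK| = 28.50 ✓; ∠(DK, KR) = 90.00° ✓; |KR| = 13.20 ✓; ∠KRZ = 58.90° ✓; |RZ| = 20.80 ✓; ∠RZV = 64.50° ✓; |ZV| = 29.10 ✗.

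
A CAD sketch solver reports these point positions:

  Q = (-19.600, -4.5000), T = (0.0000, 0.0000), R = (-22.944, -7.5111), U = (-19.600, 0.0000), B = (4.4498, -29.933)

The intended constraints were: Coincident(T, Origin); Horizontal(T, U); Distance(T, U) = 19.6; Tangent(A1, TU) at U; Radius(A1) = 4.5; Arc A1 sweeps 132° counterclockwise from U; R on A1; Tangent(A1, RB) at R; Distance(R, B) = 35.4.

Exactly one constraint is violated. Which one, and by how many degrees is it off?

Tangent(A1, RB) at R — off by 8.70°.

T = (0.00, 0.00) ✓; T.y = 0.00, U.y = 0.00 ✓; |TU| = 19.60 ✓; ∠(QU, UT) = 90.00° ✓; |QU| = 4.500 ✓; bearing(Q→R) − bearing(Q→U) = 132.0° ✓; |QR| = 4.500 ✓; ∠(QR, RB) = 81.30° ✗; |RB| = 35.40 ✓.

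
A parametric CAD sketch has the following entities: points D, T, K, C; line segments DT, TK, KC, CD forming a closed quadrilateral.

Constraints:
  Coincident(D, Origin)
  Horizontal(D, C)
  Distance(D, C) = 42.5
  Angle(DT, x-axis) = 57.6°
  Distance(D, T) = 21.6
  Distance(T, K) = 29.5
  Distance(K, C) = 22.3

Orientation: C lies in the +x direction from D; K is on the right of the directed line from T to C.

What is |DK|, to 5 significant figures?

24.078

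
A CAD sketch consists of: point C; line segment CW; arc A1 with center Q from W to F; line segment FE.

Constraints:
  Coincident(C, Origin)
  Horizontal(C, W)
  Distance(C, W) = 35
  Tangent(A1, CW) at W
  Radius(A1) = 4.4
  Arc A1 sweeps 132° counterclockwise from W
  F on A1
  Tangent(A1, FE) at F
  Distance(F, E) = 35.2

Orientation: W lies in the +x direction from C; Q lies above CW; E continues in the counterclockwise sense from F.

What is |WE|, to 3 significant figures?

39.2

C is at the origin; CW is horizontal with |CW| = 35.0 and W on the +x side, so W = (35.0, 0.00). The tangent condition forces QW to be normal to CW, so Q = W + (0, 4.4) = (35.0, 4.40). On A1, W sits at bearing -90° from Q; a 132° counterclockwise sweep puts F at bearing 42°, so F = Q + 4.4·(cos 42°, sin 42°) = (38.3, 7.34). Since A1 is tangent to FE there, QF ⟂ FE, so FE runs along (−sin 42°, cos 42°); with |FE| = 35.2, E = (14.7, 33.5). Then |WE| = |E − W| = 39.2.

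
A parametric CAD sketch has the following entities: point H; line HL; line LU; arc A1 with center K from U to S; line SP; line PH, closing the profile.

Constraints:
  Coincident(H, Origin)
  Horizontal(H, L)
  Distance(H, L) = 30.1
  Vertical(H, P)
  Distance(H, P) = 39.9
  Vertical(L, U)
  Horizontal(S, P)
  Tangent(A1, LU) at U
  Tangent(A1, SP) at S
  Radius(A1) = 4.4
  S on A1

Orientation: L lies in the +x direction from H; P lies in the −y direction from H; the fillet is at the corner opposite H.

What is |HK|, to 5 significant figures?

43.826

H is at the origin; HL is horizontal with |HL| = 30.1 and L on the +x side, so L = (30.100, 0.0000). HP is vertical with |HP| = 39.9 and P on the −y side, so P = (0.0000, -39.900). The virtual corner opposite H is at (30.100, -39.900). Since A1 is tangent to LU there, KU ⟂ LU and the tangent condition forces KS to be normal to SP, with radius 4.4, so the center K sits 4.4 in from both sides at K = (25.700, -35.500). Then |HK| = |K − H| = 43.826.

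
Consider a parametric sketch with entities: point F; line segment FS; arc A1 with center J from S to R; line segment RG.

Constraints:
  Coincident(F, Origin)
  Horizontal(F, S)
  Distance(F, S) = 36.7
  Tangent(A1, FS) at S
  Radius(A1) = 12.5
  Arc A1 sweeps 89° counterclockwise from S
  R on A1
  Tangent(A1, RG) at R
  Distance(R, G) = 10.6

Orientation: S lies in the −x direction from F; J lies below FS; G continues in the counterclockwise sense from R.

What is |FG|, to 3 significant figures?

54.4

F is at the origin; FS is horizontal with |FS| = 36.7 and S on the −x side, so S = (-36.7, 0.00). A1 meets FS tangentially, so JS is at right angles to FS, so J = S + (0, -12.5) = (-36.7, -12.5). On A1, S sits at bearing 90° from J; an 89° counterclockwise sweep puts R at bearing 179°, so R = J + 12.5·(cos 179°, sin 179°) = (-49.2, -12.3). Tangency of A1 to RG means the radius JR is perpendicular to RG, so RG runs along (−sin 179°, cos 179°); with |RG| = 10.6, G = (-49.4, -22.9). Then |FG| = |G − F| = 54.4.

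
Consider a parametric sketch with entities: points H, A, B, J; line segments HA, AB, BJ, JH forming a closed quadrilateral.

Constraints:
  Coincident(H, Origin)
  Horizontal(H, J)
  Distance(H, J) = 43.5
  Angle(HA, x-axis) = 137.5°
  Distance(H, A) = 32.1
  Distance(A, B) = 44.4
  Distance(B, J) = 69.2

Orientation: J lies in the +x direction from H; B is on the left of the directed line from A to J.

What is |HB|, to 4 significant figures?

56.75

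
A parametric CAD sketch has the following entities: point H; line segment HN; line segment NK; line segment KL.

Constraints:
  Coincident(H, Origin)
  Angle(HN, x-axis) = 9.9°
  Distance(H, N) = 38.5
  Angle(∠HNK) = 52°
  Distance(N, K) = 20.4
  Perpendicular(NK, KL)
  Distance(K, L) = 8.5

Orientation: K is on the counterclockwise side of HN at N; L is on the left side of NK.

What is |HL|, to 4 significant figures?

22.09

H is at the origin; HN runs at 9.9° with length 38.5, so N = 38.5·(cos 9.9°, sin 9.9°) = (37.93, 6.619). ∠HNK = 52.0°, so NK runs at 9.9° + (180° − 52.0°) = 137.9° from the x-axis; with |NK| = 20.4, K = N + 20.4·(cos 137.9°, sin 137.9°) = (22.79, 20.30). The perpendicularity gives KL at right angles to NK; with |KL| = 8.5 on the left of NK, L = K + 8.5·(-0.6704, -0.7420) = (17.09, 13.99). Then |HL| = |L − H| = 22.09.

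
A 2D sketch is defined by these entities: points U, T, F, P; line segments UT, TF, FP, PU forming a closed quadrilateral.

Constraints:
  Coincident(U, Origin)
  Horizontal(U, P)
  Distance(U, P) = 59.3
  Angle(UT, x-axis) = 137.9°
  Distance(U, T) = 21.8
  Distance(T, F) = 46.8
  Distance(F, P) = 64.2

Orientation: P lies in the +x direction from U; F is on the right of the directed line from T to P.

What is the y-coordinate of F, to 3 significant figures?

-28.6

U is at the origin; UP is horizontal with |UP| = 59.3 and P in +x, so P = (59.3, 0). UT runs at 137.9° with |UT| = 21.8, so T = (-16.2, 14.6). F is determined by |TF| = 46.8 and |FP| = 64.2 together: it lies at the intersection of circle(T, 46.8) and circle(P, 64.2). With |TP| = 76.9, the foot of the radical line on TP is 25.9 from T and the perpendicular offset is √(46.8² − 25.9²) = 39.0. Taking the right-of-TP solution: F = (1.82, -28.6).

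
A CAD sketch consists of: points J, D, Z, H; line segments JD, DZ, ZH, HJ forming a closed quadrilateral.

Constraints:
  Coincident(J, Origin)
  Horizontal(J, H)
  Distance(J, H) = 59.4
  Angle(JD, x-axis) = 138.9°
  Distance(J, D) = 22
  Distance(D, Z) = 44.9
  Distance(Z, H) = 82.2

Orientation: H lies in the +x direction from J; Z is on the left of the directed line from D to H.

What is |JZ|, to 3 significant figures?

56.4

J is at the origin; J and H share the same y with |JH| = 59.4 and H in +x, so H = (59.4, 0). JD runs at 138.9° with |JD| = 22.0, so D = (-16.6, 14.5). Z is determined by |DZ| = 44.9 and |ZH| = 82.2 together: it lies at the intersection of circle(D, 44.9) and circle(H, 82.2). With |DH| = 77.3, the foot of the radical line on DH is 8.02 from D and the perpendicular offset is √(44.9² − 8.02²) = 44.2. Taking the left-of-DH solution: Z = (-0.436, 56.4).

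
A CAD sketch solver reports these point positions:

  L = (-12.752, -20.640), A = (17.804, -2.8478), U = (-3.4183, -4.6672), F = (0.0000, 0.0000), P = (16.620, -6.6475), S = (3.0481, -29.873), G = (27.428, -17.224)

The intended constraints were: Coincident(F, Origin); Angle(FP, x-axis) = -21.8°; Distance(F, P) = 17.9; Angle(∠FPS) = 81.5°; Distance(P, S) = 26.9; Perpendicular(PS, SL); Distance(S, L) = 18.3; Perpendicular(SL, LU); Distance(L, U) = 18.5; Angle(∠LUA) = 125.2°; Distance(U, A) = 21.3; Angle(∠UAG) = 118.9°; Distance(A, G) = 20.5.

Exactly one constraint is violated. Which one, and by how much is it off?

Distance(A, G) = 20.5 — off by 3.20.

F = (0.00, 0.00) ✓; FP at -21.80° ✓; |FP| = 17.90 ✓; ∠FPS = 81.50° ✓; |PS| = 26.90 ✓; ∠(PS, SL) = 90.00° ✓; |SL| = 18.30 ✓; ∠(SL, LU) = 90.00° ✓; |LU| = 18.50 ✓; ∠LUA = 125.2° ✓; |UA| = 21.30 ✓; ∠UAG = 118.9° ✓; |AG| = 17.30 ✗.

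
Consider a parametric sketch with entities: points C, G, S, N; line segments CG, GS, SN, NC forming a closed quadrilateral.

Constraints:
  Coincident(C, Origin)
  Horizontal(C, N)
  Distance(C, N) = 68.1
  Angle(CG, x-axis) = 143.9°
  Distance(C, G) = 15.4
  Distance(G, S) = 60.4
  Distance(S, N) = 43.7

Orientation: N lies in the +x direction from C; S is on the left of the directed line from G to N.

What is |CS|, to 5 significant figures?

54.782

C is at the origin; CN is horizontal with |CN| = 68.1 and N in +x, so N = (68.1, 0). CG runs at 143.9° with |CG| = 15.4, so G = (-12.443, 9.0736). S is determined by |GS| = 60.4 and |SN| = 43.7 together: it lies at the intersection of circle(G, 60.4) and circle(N, 43.7). With |GN| = 81.053, the foot of the radical line on GN is 51.251 from G and the perpendicular offset is √(60.4² − 51.251²) = 31.961. Taking the left-of-GN solution: S = (42.063, 35.097).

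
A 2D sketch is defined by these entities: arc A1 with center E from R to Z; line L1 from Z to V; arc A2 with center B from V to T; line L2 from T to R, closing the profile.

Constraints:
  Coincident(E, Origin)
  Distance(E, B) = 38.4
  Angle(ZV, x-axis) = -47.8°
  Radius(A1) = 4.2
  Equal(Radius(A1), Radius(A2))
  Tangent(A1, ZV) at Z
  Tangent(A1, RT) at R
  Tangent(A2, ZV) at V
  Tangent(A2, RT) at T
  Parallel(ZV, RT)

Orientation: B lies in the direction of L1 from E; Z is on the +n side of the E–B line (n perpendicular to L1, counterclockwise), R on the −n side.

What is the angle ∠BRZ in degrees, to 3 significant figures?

83.8°

The slot axis is L1's direction at -47.8°, so u = (cos -47.8°, sin -47.8°) = (0.672, -0.741) and n = (−sin -47.8°, cos -47.8°) = (0.741, 0.672). E is at the origin and B lies 38.4 along u from E, so B = 38.4·u = (25.8, -28.4). Tangency of A1 to both parallel lines with radius 4.2 puts Z and R at E ± 4.2·n: Z = (3.11, 2.82), R = (-3.11, -2.82). Then cos ∠BRZ = RB·RZ / (|RB||RZ|), giving 83.8°.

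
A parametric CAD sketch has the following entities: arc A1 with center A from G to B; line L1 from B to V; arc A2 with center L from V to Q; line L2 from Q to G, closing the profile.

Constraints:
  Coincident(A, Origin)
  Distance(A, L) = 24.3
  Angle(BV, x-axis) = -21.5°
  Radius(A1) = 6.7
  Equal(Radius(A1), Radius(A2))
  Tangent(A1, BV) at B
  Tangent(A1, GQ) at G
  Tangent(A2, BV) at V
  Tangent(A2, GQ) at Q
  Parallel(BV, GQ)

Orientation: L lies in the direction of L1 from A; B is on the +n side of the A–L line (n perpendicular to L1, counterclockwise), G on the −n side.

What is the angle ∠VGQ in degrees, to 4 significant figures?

28.87°

The slot axis is L1's direction at -21.5°, so u = (cos -21.5°, sin -21.5°) = (0.9304, -0.3665) and n = (−sin -21.5°, cos -21.5°) = (0.3665, 0.9304). A is at the origin and L lies 24.3 along u from A, so L = 24.3·u = (22.61, -8.906). Tangency of A1 to both parallel lines with radius 6.7 puts B and G at A ± 6.7·n: B = (2.456, 6.234), G = (-2.456, -6.234). Equal radii place V and Q the same way about L: V = L + 6.7·n = (25.06, -2.672), Q = L − 6.7·n = (20.15, -15.14). Then cos ∠VGQ = GV·GQ / (|GV||GQ|), giving 28.87°.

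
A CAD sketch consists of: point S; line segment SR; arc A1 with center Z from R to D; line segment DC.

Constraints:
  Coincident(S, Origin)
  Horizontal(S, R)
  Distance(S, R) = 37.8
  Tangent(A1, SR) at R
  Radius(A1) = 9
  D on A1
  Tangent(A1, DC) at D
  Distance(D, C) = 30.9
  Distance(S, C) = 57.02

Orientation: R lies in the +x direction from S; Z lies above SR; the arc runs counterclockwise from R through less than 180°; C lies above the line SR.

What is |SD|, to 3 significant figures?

47.9

Checks: S = (0.00, 0.00) ✓; |SR| = 37.80 ✓; |ZD| = 9.000 ✓; ∠(ZD, DC) = 90.00° ✓; |DC| = 30.90 ✓; |SC| = 57.02 ✓.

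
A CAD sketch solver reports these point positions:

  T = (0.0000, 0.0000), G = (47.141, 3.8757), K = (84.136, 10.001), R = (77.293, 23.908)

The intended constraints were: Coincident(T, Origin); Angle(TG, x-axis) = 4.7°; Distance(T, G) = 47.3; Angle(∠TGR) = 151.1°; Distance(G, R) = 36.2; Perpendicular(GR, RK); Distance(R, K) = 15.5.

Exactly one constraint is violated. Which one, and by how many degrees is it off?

Perpendicular(GR, RK) — off by 7.40°.

T = (0.00, 0.00) ✓; TG at 4.700° ✓; |TG| = 47.30 ✓; ∠TGR = 151.1° ✓; |GR| = 36.20 ✓; ∠(GR, RK) = 97.40° ✗; |RK| = 15.50 ✓.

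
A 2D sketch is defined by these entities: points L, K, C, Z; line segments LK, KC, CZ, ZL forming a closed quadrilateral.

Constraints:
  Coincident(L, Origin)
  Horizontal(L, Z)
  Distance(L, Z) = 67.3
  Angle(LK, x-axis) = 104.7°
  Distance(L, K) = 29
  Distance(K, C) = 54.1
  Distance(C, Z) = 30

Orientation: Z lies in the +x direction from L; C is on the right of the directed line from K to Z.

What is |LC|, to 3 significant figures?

37.5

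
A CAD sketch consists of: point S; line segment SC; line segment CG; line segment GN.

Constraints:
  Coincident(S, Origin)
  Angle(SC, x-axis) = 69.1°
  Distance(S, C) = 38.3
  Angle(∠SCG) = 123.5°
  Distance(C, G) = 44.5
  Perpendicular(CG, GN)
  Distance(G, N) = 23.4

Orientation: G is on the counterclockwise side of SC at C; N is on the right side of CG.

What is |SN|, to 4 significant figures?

85.85

∠SCG = 123.5°, so CG runs at 69.1° + (180° − 123.5°) = 125.6° from the x-axis; with |CG| = 44.5, G = C + 44.5·(cos 125.6°, sin 125.6°) = (-12.24, 71.96). CG ⟂ GN; with |GN| = 23.4 on the right of CG, N = G + 23.4·(0.8131, 0.5821) = (6.785, 85.58). Then |SN| = |N − S| = 85.85.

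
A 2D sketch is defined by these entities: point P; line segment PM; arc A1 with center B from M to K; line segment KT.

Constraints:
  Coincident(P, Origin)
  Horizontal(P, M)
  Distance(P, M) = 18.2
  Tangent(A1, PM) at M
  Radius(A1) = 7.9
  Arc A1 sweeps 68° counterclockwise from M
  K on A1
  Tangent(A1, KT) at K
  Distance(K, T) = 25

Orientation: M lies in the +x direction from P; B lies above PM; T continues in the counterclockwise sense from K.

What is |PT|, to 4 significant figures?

44.81

P is at the origin; PM is horizontal with |PM| = 18.2 and M on the +x side, so M = (18.20, 0.000). Tangency of A1 to PM means the radius BM is perpendicular to PM, so B = M + (0, 7.9) = (18.20, 7.900). On A1, M sits at bearing -90° from B; a 68° counterclockwise sweep puts K at bearing -22°, so K = B + 7.9·(cos -22°, sin -22°) = (25.52, 4.941). Since A1 is tangent to KT there, BK ⟂ KT, so KT runs along (−sin -22°, cos -22°); with |KT| = 25.0, T = (34.89, 28.12). Then |PT| = |T − P| = 44.81.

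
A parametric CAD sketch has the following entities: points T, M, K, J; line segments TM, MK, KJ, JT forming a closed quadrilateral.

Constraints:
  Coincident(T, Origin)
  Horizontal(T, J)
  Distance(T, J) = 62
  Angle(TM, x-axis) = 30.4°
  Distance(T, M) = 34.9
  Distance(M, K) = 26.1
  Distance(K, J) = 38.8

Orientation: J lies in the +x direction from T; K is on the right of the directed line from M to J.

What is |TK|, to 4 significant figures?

25.18

T is at the origin; T and J share the same y with |TJ| = 62.0 and J in +x, so J = (62.0, 0). TM runs at 30.4° with |TM| = 34.9, so M = (30.10, 17.66). K is determined by |MK| = 26.1 and |KJ| = 38.8 together: it lies at the intersection of circle(M, 26.1) and circle(J, 38.8). With |MJ| = 36.46, the foot of the radical line on MJ is 6.928 from M and the perpendicular offset is √(26.1² − 6.928²) = 25.16. Taking the right-of-MJ solution: K = (23.97, -7.710).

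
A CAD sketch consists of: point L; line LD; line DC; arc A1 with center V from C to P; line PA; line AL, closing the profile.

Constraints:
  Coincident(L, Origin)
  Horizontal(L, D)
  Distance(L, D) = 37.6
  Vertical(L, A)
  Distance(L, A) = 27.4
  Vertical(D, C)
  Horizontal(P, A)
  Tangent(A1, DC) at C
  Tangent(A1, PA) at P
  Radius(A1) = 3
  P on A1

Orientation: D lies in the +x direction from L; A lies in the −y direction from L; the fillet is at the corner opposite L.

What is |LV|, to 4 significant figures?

42.34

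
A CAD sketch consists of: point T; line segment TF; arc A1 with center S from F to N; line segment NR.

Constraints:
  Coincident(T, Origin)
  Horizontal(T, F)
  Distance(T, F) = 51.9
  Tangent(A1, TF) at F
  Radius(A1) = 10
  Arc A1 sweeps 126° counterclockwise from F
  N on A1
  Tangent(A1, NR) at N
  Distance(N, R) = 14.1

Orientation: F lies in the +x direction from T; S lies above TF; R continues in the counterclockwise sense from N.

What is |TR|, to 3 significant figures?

58.5

On A1, F sits at bearing -90° from S; a 126° counterclockwise sweep puts N at bearing 36°, so N = S + 10.0·(cos 36°, sin 36°) = (60.0, 15.9). Tangency of A1 to NR means the radius SN is perpendicular to NR, so NR runs along (−sin 36°, cos 36°); with |NR| = 14.1, R = (51.7, 27.3). Then |TR| = |R − T| = 58.5.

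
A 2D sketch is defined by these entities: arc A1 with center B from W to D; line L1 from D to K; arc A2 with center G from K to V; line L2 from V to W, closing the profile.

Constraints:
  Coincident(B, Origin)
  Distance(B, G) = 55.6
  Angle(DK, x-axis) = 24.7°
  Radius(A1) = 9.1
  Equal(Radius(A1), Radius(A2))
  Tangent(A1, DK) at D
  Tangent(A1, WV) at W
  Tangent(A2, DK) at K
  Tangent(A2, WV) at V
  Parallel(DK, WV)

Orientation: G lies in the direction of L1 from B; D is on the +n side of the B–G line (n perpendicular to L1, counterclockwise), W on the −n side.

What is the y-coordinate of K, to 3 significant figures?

31.5

The slot axis is L1's direction at 24.7°, so u = (cos 24.7°, sin 24.7°) = (0.909, 0.418) and n = (−sin 24.7°, cos 24.7°) = (-0.418, 0.909). B is at the origin and G lies 55.6 along u from B, so G = 55.6·u = (50.5, 23.2). Tangency of A1 to both parallel lines with radius 9.1 puts D and W at B ± 9.1·n: D = (-3.80, 8.27), W = (3.80, -8.27). Equal radii place K and V the same way about G: K = G + 9.1·n = (46.7, 31.5), V = G − 9.1·n = (54.3, 15.0). So K.y = 31.5.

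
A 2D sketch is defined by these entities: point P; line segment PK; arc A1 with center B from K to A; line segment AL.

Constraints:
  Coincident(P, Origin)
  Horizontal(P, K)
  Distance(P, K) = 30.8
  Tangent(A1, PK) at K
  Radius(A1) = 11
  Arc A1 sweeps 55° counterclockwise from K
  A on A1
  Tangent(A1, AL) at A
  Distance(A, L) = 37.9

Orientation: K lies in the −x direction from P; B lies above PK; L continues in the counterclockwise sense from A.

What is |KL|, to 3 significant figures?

47.1

P is at the origin; P and K share the same y with |PK| = 30.8 and K on the −x side, so K = (-30.8, 0.00). Tangency of A1 to PK means the radius BK is perpendicular to PK, so B = K + (0, 11) = (-30.8, 11.0). On A1, K sits at bearing -90° from B; a 55° counterclockwise sweep puts A at bearing -35°, so A = B + 11.0·(cos -35°, sin -35°) = (-21.8, 4.69). Tangency of A1 to AL means the radius BA is perpendicular to AL, so AL runs along (−sin -35°, cos -35°); with |AL| = 37.9, L = (-0.0508, 35.7). Then |KL| = |L − K| = 47.1.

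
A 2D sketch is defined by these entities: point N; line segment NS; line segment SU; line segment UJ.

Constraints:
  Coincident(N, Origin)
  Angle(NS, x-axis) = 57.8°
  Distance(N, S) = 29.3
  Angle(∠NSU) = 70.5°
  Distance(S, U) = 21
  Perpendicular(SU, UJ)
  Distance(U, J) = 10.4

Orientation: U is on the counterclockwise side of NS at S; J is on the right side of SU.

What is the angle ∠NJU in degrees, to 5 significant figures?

16.441°

∠NSU = 70.5°, so SU runs at 57.8° + (180° − 70.5°) = 167.30° from the x-axis; with |SU| = 21.0, U = S + 21.0·(cos 167.30°, sin 167.30°) = (-4.8730, 29.410). SU is perpendicular to UJ; with |UJ| = 10.4 on the right of SU, J = U + 10.4·(0.21985, 0.97553) = (-2.5866, 39.556). Then cos ∠NJU = JN·JU / (|JN||JU|), giving 16.441°.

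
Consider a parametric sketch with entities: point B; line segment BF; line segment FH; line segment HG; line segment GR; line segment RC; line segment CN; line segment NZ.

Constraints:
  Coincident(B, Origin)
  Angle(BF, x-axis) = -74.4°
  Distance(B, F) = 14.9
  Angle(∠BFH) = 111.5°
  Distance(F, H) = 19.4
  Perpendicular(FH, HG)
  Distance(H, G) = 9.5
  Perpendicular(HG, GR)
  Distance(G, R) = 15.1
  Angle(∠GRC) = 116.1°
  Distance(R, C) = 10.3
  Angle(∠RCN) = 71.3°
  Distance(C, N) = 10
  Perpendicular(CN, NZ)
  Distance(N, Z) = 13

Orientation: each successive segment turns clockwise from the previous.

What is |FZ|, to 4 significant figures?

16.42

∠RCN = 71.3° gives CN at -135.5° from the x-axis; with |CN| = 10.0, N = (-3.092, -21.02). The perpendicularity gives NZ at right angles to CN, so NZ runs at 134.5°; with |NZ| = 13.0, Z = (-12.20, -11.75). Then |FZ| = |Z − F| = 16.42.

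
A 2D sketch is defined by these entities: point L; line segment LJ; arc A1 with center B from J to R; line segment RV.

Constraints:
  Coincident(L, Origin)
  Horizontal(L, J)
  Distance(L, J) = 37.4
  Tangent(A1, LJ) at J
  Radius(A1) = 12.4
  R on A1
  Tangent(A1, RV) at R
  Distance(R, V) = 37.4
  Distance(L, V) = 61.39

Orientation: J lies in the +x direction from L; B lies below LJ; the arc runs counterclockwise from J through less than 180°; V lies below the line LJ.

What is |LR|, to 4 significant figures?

29.43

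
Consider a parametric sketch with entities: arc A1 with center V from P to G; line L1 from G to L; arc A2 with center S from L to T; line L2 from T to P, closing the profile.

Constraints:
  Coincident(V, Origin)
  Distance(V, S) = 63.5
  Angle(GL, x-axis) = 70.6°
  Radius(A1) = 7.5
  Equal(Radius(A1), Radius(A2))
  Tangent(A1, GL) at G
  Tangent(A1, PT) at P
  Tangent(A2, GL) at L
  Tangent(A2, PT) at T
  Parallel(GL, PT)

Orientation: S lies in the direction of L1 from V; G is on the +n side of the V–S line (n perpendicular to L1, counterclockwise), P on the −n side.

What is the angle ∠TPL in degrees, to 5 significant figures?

13.291°

The slot axis is L1's direction at 70.6°, so u = (cos 70.6°, sin 70.6°) = (0.33216, 0.94322) and n = (−sin 70.6°, cos 70.6°) = (-0.94322, 0.33216). V is at the origin and S lies 63.5 along u from V, so S = 63.5·u = (21.092, 59.895). Tangency of A1 to both parallel lines with radius 7.5 puts G and P at V ± 7.5·n: G = (-7.0742, 2.4912), P = (7.0742, -2.4912). Equal radii place L and T the same way about S: L = S + 7.5·n = (14.018, 62.386), T = S − 7.5·n = (28.166, 57.403). Then cos ∠TPL = PT·PL / (|PT||PL|), giving 13.291°.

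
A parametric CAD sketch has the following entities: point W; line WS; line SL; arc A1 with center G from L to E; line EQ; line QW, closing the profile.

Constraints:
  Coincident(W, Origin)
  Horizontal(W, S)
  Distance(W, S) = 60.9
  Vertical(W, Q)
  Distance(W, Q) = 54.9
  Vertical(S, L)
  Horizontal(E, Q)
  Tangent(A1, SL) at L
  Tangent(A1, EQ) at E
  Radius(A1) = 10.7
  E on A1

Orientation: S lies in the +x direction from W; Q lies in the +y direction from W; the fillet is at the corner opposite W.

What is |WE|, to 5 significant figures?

74.391

W is at the origin; WS is horizontal with |WS| = 60.9 and S on the +x side, so S = (60.900, 0.0000). W and Q share the same x with |WQ| = 54.9 and Q on the +y side, so Q = (0.0000, 54.900). The virtual corner opposite W is at (60.900, 54.900). A1 meets SL tangentially, so GL is at right angles to SL and A1 meets EQ tangentially, so GE is at right angles to EQ, with radius 10.7, so the center G sits 10.7 in from both sides at G = (50.200, 44.200). That places the tangent points at L = (60.900, 44.200) on SL and E = (50.200, 54.900) on EQ. Then |WE| = |E − W| = 74.391.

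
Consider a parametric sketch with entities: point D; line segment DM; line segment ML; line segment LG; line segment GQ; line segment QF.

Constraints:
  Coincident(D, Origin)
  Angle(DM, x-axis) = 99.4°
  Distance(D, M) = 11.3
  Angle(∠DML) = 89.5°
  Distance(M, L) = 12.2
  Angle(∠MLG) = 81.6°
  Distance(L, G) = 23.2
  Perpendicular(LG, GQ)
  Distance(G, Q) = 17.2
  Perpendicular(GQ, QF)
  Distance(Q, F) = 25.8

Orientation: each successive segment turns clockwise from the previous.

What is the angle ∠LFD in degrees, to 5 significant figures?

57.535°

LG is perpendicular to GQ, so GQ runs at -179.50°; with |GQ| = 17.2, Q = (-6.7894, -10.313). GQ is perpendicular to QF, so QF runs at 90.500°; with |QF| = 25.8, F = (-7.0145, 15.486). Then cos ∠LFD = FL·FD / (|FL||FD|), giving 57.535°.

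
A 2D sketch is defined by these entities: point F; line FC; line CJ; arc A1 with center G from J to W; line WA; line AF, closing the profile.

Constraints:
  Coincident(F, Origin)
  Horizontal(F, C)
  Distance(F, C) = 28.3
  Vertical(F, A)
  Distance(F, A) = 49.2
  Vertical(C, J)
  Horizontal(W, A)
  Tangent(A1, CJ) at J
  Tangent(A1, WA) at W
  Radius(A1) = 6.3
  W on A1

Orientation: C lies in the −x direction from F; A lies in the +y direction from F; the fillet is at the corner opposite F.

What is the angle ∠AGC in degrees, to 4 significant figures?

114.3°

F and A share the same x with |FA| = 49.2 and A on the +y side, so A = (0.000, 49.20). The virtual corner opposite F is at (-28.30, 49.20). Since A1 is tangent to CJ there, GJ ⟂ CJ and since A1 is tangent to WA there, GW ⟂ WA, with radius 6.3, so the center G sits 6.3 in from both sides at G = (-22.00, 42.90). Then cos ∠AGC = GA·GC / (|GA||GC|), giving 114.3°.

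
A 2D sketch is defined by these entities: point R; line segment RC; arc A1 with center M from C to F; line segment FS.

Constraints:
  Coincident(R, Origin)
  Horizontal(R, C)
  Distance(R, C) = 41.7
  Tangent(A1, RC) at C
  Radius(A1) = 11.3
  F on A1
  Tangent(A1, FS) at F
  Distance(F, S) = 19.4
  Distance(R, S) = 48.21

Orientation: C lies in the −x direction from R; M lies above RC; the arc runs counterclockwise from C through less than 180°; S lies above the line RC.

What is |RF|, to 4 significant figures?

33.75

R is at the origin; R and C share the same y with |RC| = 41.7 and C on the −x side, so C = (-41.70, 0.000). The tangent condition forces MC to be normal to RC, so M = C + (0, 11.3) = (-41.70, 11.30). Since MF ⟂ FS (tangency), |MS| = √(11.3² + 19.4²) = 22.45 regardless of where F sits on A1. So S lies on both circle(R, 48.21) and circle(M, 22.45); the above-RC intersection is S = (-35.31, 32.82). F is the foot of the tangent from S: F = (-30.72, 13.97).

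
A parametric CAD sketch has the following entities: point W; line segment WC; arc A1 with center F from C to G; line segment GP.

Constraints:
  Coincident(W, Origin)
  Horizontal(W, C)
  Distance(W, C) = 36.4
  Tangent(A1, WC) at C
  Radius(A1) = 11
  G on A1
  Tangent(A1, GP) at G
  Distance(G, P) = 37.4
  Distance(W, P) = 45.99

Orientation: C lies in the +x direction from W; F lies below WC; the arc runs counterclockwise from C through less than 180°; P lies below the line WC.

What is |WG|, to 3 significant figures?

27.0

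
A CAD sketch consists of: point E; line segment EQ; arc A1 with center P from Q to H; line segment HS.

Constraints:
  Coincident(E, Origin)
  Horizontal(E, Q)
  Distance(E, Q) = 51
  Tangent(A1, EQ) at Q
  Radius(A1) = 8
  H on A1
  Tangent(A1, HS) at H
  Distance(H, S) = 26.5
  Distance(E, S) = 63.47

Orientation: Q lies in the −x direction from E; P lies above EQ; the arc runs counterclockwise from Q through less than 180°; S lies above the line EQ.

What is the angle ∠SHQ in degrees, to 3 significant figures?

125°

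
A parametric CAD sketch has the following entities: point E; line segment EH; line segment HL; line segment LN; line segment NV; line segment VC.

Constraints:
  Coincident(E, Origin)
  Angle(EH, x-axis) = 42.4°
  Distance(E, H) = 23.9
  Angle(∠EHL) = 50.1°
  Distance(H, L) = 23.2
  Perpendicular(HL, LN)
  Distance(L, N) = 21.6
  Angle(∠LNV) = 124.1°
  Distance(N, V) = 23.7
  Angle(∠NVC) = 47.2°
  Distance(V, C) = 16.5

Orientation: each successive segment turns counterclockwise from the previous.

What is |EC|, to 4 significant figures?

9.263

E is at the origin; EH runs at 42.4° with length 23.9, so H = (17.65, 16.12). ∠EHL = 50.1° gives HL at 172.3° from the x-axis; with |HL| = 23.2, L = (-5.342, 19.22). HL ⟂ LN, so LN runs at -97.70°; with |LN| = 21.6, N = (-8.236, -2.181). ∠LNV = 124.1° gives NV at -41.80° from the x-axis; with |NV| = 23.7, V = (9.432, -17.98). ∠NVC = 47.2° gives VC at 91.00° from the x-axis; with |VC| = 16.5, C = (9.144, -1.480). Then |EC| = |C − E| = 9.263.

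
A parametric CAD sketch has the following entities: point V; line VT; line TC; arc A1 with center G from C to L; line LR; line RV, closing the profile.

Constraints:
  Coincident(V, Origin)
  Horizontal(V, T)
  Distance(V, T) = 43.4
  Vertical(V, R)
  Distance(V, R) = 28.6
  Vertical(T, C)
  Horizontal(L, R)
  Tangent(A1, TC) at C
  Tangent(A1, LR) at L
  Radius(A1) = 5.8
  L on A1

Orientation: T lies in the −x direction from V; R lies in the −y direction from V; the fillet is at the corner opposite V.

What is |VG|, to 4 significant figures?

43.97

V is at the origin; VT is horizontal with |VT| = 43.4 and T on the −x side, so T = (-43.40, 0.000). VR is vertical with |VR| = 28.6 and R on the −y side, so R = (0.000, -28.60). The virtual corner opposite V is at (-43.40, -28.60). Tangency of A1 to TC means the radius GC is perpendicular to TC and the tangent condition forces GL to be normal to LR, with radius 5.8, so the center G sits 5.8 in from both sides at G = (-37.60, -22.80). Then |VG| = |G − V| = 43.97.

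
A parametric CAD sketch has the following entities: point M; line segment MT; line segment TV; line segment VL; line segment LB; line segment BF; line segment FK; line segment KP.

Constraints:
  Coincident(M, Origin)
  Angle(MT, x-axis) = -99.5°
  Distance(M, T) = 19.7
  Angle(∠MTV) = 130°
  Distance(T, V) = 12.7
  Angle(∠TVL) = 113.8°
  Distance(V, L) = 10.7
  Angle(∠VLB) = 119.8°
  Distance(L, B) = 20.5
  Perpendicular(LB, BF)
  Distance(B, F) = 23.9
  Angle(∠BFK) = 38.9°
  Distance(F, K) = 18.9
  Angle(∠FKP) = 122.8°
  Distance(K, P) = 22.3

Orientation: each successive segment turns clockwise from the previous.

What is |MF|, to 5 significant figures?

3.4443

M is at the origin; MT runs at -99.5° with length 19.7, so T = (-3.2514, -19.430). ∠MTV = 130.0° gives TV at -149.50° from the x-axis; with |TV| = 12.7, V = (-14.194, -25.876). ∠TVL = 113.8° gives VL at 144.30° from the x-axis; with |VL| = 10.7, L = (-22.883, -19.632). ∠VLB = 119.8° gives LB at 84.100° from the x-axis; with |LB| = 20.5, B = (-20.776, 0.75974). The perpendicularity gives BF at right angles to LB, so BF runs at -5.9000°; with |BF| = 23.9, F = (2.9972, -1.6970). Then |MF| = |F − M| = 3.4443.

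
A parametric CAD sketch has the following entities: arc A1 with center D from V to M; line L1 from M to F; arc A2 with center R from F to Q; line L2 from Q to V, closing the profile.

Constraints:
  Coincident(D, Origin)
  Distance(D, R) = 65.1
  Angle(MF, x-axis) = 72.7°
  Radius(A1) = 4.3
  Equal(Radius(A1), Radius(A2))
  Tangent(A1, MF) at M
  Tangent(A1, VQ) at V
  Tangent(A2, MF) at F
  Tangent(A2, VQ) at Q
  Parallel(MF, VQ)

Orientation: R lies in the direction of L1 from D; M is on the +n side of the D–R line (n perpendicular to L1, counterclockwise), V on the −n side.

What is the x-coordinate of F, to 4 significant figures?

15.25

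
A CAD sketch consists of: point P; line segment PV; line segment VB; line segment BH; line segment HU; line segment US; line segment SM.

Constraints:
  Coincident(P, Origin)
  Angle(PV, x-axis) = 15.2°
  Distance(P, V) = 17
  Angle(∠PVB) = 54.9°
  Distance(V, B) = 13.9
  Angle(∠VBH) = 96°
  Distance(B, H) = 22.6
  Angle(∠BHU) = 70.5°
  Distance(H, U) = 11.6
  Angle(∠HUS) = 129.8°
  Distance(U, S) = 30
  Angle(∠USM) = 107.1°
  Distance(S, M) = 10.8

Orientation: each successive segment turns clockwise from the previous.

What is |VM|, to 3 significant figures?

14.6

∠HUS = 129.8° gives US at 6.40° from the x-axis; with |US| = 30.0, S = (25.9, 9.84). ∠USM = 107.1° gives SM at -66.5° from the x-axis; with |SM| = 10.8, M = (30.2, -0.0596). Then |VM| = |M − V| = 14.6.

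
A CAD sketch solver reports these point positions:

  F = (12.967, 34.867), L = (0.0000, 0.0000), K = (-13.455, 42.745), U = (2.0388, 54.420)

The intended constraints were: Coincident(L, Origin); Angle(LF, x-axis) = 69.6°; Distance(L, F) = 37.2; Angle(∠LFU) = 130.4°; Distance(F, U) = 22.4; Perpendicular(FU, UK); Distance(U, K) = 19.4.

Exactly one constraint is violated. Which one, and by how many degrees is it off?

Perpendicular(FU, UK) — off by 7.80°.

L = (0.00, 0.00) ✓; LF at 69.60° ✓; |LF| = 37.20 ✓; ∠LFU = 130.4° ✓; |FU| = 22.40 ✓; ∠(FU, UK) = 97.80° ✗; |UK| = 19.40 ✓.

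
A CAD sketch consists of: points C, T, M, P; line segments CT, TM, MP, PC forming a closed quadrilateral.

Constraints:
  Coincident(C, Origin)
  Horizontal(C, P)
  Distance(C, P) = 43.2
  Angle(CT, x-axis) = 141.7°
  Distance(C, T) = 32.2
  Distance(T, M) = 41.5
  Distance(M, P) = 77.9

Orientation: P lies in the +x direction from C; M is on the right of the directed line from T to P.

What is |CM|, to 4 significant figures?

38.13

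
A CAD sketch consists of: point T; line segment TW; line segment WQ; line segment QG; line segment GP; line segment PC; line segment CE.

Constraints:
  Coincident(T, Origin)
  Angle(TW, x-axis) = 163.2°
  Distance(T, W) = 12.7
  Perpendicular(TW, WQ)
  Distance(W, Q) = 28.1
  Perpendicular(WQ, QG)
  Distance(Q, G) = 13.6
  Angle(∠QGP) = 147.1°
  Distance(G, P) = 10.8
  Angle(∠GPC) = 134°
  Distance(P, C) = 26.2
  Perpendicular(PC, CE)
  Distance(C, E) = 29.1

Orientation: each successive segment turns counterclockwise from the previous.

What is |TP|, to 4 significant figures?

24.37

T is at the origin; TW runs at 163.2° with length 12.7, so W = (-12.16, 3.671). TW ⟂ WQ, so WQ runs at -106.8°; with |WQ| = 28.1, Q = (-20.28, -23.23). The perpendicularity gives QG at right angles to WQ, so QG runs at -16.80°; with |QG| = 13.6, G = (-7.260, -27.16). ∠QGP = 147.1° gives GP at 16.10° from the x-axis; with |GP| = 10.8, P = (3.116, -24.17). Then |TP| = |P − T| = 24.37.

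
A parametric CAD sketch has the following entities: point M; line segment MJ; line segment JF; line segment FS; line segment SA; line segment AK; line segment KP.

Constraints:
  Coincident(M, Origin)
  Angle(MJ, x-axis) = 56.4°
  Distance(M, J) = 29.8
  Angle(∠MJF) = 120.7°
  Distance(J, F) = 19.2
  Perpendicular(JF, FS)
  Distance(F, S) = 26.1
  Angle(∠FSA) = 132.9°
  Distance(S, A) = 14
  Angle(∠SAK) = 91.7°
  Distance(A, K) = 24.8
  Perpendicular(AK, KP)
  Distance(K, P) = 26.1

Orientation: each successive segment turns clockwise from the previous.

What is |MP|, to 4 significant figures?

36.28

M is at the origin; MJ runs at 56.4° with length 29.8, so J = (16.49, 24.82). ∠MJF = 120.7° gives JF at -2.900° from the x-axis; with |JF| = 19.2, F = (35.67, 23.85). JF is perpendicular to FS, so FS runs at -92.90°; with |FS| = 26.1, S = (34.35, -2.217). ∠FSA = 132.9° gives SA at -140.0° from the x-axis; with |SA| = 14.0, A = (23.62, -11.22). ∠SAK = 91.7° gives AK at 131.7° from the x-axis; with |AK| = 24.8, K = (7.124, 7.301). AK ⟂ KP, so KP runs at 41.70°; with |KP| = 26.1, P = (26.61, 24.66). Then |MP| = |P − M| = 36.28.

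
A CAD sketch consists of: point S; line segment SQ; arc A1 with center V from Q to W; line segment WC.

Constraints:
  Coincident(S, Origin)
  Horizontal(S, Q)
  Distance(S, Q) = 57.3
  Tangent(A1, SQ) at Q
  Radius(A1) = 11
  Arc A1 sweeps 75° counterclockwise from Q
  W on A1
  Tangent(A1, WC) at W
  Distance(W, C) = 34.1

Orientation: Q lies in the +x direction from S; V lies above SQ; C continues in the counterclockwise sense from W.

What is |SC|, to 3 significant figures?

87.1

S is at the origin; S and Q share the same y with |SQ| = 57.3 and Q on the +x side, so Q = (57.3, 0.00). The tangent condition forces VQ to be normal to SQ, so V = Q + (0, 11) = (57.3, 11.0). On A1, Q sits at bearing -90° from V; a 75° counterclockwise sweep puts W at bearing -15°, so W = V + 11.0·(cos -15°, sin -15°) = (67.9, 8.15). A1 meets WC tangentially, so VW is at right angles to WC, so WC runs along (−sin -15°, cos -15°); with |WC| = 34.1, C = (76.8, 41.1). Then |SC| = |C − S| = 87.1.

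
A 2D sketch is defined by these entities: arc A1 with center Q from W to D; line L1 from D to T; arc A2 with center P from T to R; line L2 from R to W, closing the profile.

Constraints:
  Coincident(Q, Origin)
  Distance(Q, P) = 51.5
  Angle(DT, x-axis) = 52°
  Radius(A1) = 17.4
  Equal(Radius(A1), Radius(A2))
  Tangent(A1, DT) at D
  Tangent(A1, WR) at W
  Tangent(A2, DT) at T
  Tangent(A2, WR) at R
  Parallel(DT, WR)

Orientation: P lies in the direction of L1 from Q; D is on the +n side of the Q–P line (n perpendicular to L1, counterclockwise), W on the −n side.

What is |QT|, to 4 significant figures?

54.36

The slot axis is L1's direction at 52.0°, so u = (cos 52.0°, sin 52.0°) = (0.6157, 0.7880) and n = (−sin 52.0°, cos 52.0°) = (-0.7880, 0.6157). Q is at the origin and P lies 51.5 along u from Q, so P = 51.5·u = (31.71, 40.58). Tangency of A1 to both parallel lines with radius 17.4 puts D and W at Q ± 17.4·n: D = (-13.71, 10.71), W = (13.71, -10.71). Equal radii place T and R the same way about P: T = P + 17.4·n = (18.00, 51.30), R = P − 17.4·n = (45.42, 29.87). Then |QT| = |T − Q| = 54.36.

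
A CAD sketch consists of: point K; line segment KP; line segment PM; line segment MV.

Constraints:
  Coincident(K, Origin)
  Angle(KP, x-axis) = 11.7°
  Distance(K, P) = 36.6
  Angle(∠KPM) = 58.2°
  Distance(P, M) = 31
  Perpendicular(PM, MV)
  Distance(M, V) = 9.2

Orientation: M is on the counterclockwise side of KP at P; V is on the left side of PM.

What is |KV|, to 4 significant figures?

24.84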